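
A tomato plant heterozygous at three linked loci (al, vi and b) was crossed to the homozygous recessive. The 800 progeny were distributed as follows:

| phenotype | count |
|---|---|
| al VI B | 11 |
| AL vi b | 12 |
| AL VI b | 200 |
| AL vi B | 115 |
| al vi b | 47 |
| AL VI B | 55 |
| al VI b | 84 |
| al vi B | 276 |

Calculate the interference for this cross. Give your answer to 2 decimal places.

0.34

The two most frequent reciprocal classes, AL VI b and al vi B, are the parental types, so the F1 was AL VI b / al vi B.
The two rarest classes, AL vi b and al VI B, are the double crossovers. Comparing them with the parentals, only the vi allele has switched, so vi is the middle locus and the order is al – vi – b.
al–vi: (199 + 23)/800 = 0.2775; vi–b: (102 + 23)/800 = 0.1562.
Expected DCO frequency = 0.2775 × 0.1562 ≈ 0.04335; observed = 23/800 ≈ 0.02875.
Coefficient of coincidence = 0.02875/0.04335 ≈ 0.66; interference = 1 − 0.66 = 0.34.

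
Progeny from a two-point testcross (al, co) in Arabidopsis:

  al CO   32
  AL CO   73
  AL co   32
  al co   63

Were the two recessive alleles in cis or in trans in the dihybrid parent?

cis

The two most frequent classes are AL CO (73) and al co (63); these are the parental (non-recombinant) types.
So the F1 carried AL CO on one chromosome and al co on the other — the recessive alleles are on the same chromosome (cis / coupling).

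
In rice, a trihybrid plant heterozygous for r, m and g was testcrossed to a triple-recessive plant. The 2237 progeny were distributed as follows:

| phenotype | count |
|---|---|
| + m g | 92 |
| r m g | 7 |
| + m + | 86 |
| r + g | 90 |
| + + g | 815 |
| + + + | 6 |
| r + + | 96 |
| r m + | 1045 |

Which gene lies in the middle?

The two most frequent reciprocal classes, r m + and + + g, are the parental types, so the F1 was r m + / + + g.
The two rarest classes, r m g and + + +, are the double crossovers. Comparing them with the parentals, only the g allele has switched, so g is the middle locus and the order is r – g – m.

g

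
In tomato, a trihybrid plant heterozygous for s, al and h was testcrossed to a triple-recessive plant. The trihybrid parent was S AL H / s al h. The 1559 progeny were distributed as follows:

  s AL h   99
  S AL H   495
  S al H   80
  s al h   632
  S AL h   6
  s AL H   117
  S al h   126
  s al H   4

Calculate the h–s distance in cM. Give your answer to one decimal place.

The two rarest classes, S AL h and s al H, are the double crossovers. Comparing them with the parentals, only the h allele has switched, so h is the middle locus and the order is s – h – al.
Crossovers in the s–h interval produce the single-crossover classes s AL H and S al h (117 + 126 = 243) plus the double crossovers (10).
RF(s–h) = (243 + 10) / 1559 = 253/1559 = 0.1623 → 16.2 cM.

16.2 cM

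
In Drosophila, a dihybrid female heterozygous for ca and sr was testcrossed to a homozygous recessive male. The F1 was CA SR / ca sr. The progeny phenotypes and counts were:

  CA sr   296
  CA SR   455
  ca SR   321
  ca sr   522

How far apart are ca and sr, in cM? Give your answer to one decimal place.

The recombinant classes are CA sr and ca SR: 296 + 321 = 617.
Recombination frequency = 617/1594 = 0.3871 ≈ 38.7%, i.e. 38.7 cM.

38.7 cM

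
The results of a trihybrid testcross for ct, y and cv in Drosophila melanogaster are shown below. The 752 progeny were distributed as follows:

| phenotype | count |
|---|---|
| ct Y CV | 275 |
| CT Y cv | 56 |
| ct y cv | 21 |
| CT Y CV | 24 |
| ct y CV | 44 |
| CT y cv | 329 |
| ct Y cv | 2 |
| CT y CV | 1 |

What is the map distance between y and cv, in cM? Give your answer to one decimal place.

The two most frequent reciprocal classes, CT y cv and ct Y CV, are the parental types, so the F1 was CT y cv / ct Y CV.
The two rarest classes, CT y CV and ct Y cv, are the double crossovers. Comparing them with the parentals, only the cv allele has switched, so cv is the middle locus and the order is y – cv – ct.
Crossovers in the y–cv interval produce the single-crossover classes CT Y cv and ct y CV (56 + 44 = 100) plus the double crossovers (3).
RF(y–cv) = (100 + 3) / 752 = 103/752 = 0.1370 → 13.7 cM.

13.7 cM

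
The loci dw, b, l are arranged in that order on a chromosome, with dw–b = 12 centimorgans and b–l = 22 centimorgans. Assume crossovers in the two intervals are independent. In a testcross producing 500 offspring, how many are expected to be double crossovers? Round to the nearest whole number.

13

Map distances give recombination frequencies of 0.120 and 0.220 for the two intervals.
With no interference, expected double-crossover frequency = 0.120 × 0.220 = 0.02640.
Expected number = 0.02640 × 500 = 13.20 ≈ 13.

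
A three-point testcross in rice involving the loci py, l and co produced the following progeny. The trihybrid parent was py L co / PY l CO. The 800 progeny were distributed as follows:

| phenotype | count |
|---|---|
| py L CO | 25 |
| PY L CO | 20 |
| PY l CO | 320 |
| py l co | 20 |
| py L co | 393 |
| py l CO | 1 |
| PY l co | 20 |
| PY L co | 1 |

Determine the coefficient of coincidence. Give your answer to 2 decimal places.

0.81

The two rarest classes, PY L co and py l CO, are the double crossovers. Comparing them with the parentals, only the py allele has switched, so py is the middle locus and the order is co – py – l.
co–py: (45 + 2)/800 = 0.0587; py–l: (40 + 2)/800 = 0.0525.
Expected DCO frequency = 0.0587 × 0.0525 ≈ 0.00308; observed = 2/800 ≈ 0.00250.
Coefficient of coincidence = 0.00250/0.00308 ≈ 0.81.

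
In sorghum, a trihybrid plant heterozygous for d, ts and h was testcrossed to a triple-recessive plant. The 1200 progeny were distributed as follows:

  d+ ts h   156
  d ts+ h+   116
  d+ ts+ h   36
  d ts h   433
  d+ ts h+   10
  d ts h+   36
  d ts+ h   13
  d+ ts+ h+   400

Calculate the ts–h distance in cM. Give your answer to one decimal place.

The two most frequent reciprocal classes, d+ ts+ h+ and d ts h, are the parental types, so the F1 was d+ ts+ h+ / d ts h.
The two rarest classes, d+ ts h+ and d ts+ h, are the double crossovers. Comparing them with the parentals, only the ts allele has switched, so ts is the middle locus and the order is d – ts – h.
Crossovers in the ts–h interval produce the single-crossover classes d+ ts+ h and d ts h+ (36 + 36 = 72) plus the double crossovers (23).
RF(ts–h) = (72 + 23) / 1200 = 95/1200 = 0.0792 → 7.9 cM.

7.9 cM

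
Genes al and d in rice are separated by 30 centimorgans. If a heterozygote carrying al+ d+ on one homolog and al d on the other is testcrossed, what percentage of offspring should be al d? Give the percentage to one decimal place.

35.0%

A map distance of 30 centimorgans corresponds to a recombination frequency of 0.300.
The F1 is al+ d+ / al d, so al d is a parental gamete class with expected frequency (1 − r)/2 = 0.700/2 = 0.3500.
That is 0.3500 = 35.0% of the progeny.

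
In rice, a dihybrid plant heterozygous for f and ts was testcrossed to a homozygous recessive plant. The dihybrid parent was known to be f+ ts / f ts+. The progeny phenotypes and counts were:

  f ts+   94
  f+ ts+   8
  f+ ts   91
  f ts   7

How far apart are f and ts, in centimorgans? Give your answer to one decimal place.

7.5 centimorgans

The recombinant classes are f+ ts+ and f ts: 8 + 7 = 15.
Recombination frequency = 15/200 = 0.0750 ≈ 7.5%, i.e. 7.5 centimorgans.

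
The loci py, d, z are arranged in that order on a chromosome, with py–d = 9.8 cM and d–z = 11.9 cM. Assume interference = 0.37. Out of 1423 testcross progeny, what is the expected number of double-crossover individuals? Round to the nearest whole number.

Map distances give recombination frequencies of 0.098 and 0.119 for the two intervals.
With interference 0.37 (so coincidence = 0.63), expected double-crossover frequency = 0.098 × 0.119 × 0.63 = 0.00735.
Expected number = 0.00735 × 1423 = 10.45 ≈ 10.

10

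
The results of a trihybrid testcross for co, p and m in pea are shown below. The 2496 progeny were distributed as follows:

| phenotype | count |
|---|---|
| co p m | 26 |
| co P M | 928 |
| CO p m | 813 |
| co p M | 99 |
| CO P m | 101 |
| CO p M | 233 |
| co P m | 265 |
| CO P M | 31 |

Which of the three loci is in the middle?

The two most frequent reciprocal classes, co P M and CO p m, are the parental types, so the F1 was co P M / CO p m.
The two rarest classes, CO P M and co p m, are the double crossovers. Comparing them with the parentals, only the co allele has switched, so co is the middle locus and the order is m – co – p.

co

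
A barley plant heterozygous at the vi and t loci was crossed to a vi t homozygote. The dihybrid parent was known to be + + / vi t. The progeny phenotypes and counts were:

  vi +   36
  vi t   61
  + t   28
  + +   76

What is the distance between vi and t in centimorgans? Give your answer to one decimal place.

31.8 centimorgans

The recombinant classes are + t and vi +: 28 + 36 = 64.
Recombination frequency = 64/201 = 0.3184 ≈ 31.8%, i.e. 31.8 centimorgans.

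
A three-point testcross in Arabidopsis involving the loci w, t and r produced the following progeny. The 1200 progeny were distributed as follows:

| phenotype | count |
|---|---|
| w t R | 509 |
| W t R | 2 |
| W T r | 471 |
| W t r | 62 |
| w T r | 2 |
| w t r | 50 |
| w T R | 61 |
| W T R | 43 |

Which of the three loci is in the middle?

w

The two most frequent reciprocal classes, w t R and W T r, are the parental types, so the F1 was w t R / W T r.
The two rarest classes, W t R and w T r, are the double crossovers. Comparing them with the parentals, only the w allele has switched, so w is the middle locus and the order is t – w – r.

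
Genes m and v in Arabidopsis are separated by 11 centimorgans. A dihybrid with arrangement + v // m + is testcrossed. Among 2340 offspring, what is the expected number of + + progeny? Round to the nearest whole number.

129

A map distance of 11 centimorgans corresponds to a recombination frequency of 0.110.
The F1 is + v / m +, so + + is a recombinant gamete class with expected frequency r/2 = 0.110/2 = 0.0550.
Expected number = 0.0550 × 2340 = 128.70 ≈ 129.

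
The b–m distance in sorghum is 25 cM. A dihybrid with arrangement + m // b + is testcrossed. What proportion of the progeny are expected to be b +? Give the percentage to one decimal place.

A map distance of 25 cM corresponds to a recombination frequency of 0.250.
The F1 is + m / b +, so b + is a parental gamete class with expected frequency (1 − r)/2 = 0.750/2 = 0.3750.
That is 0.3750 = 37.5% of the progeny.

37.5%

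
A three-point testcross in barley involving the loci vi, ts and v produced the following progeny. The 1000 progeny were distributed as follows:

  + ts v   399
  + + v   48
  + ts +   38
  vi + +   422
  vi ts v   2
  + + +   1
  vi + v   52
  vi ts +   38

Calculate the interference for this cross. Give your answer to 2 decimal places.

0.64

The two most frequent reciprocal classes, + ts v and vi + +, are the parental types, so the F1 was + ts v / vi + +.
The two rarest classes, vi ts v and + + +, are the double crossovers. Comparing them with the parentals, only the vi allele has switched, so vi is the middle locus and the order is ts – vi – v.
ts–vi: (86 + 3)/1000 = 0.0890; vi–v: (90 + 3)/1000 = 0.0930.
Expected DCO frequency = 0.0890 × 0.0930 ≈ 0.00828; observed = 3/1000 ≈ 0.00300.
Coefficient of coincidence = 0.00300/0.00828 ≈ 0.36; interference = 1 − 0.36 = 0.64.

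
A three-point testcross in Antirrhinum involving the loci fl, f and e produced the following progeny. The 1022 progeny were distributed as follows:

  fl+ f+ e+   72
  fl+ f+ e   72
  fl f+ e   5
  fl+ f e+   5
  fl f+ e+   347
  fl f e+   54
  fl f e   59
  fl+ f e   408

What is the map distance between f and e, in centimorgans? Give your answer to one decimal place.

13.3 centimorgans

The two most frequent reciprocal classes, fl+ f e and fl f+ e+, are the parental types, so the F1 was fl+ f e / fl f+ e+.
The two rarest classes, fl+ f e+ and fl f+ e, are the double crossovers. Comparing them with the parentals, only the e allele has switched, so e is the middle locus and the order is f – e – fl.
Crossovers in the f–e interval produce the single-crossover classes fl+ f+ e and fl f e+ (72 + 54 = 126) plus the double crossovers (10).
RF(f–e) = (126 + 10) / 1022 = 136/1022 = 0.1331 → 13.3 centimorgans.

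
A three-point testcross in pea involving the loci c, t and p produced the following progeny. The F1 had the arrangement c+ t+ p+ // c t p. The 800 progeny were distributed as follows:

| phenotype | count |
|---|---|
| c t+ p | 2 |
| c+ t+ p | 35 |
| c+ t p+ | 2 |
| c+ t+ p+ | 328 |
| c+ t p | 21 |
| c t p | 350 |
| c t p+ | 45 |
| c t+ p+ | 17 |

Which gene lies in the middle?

t

The two rarest classes, c+ t p+ and c t+ p, are the double crossovers. Comparing them with the parentals, only the t allele has switched, so t is the middle locus and the order is p – t – c.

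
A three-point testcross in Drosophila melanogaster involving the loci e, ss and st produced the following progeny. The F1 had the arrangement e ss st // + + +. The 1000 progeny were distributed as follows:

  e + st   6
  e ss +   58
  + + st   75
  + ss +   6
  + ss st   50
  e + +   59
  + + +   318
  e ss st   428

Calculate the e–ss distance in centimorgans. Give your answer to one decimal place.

12.1 centimorgans

The two rarest classes, e + st and + ss +, are the double crossovers. Comparing them with the parentals, only the ss allele has switched, so ss is the middle locus and the order is e – ss – st.
Crossovers in the e–ss interval produce the single-crossover classes + ss st and e + + (50 + 59 = 109) plus the double crossovers (12).
RF(e–ss) = (109 + 12) / 1000 = 121/1000 = 0.1210 → 12.1 centimorgans.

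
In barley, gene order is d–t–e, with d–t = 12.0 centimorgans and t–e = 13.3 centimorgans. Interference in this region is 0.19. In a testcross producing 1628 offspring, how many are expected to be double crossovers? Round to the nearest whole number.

21

Map distances give recombination frequencies of 0.120 and 0.133 for the two intervals.
With interference 0.19 (so coincidence = 0.81), expected double-crossover frequency = 0.120 × 0.133 × 0.81 = 0.01293.
Expected number = 0.01293 × 1628 = 21.05 ≈ 21.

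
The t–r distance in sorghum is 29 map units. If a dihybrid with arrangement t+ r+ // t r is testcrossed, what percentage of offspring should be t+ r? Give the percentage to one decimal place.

14.5%

A map distance of 29 map units corresponds to a recombination frequency of 0.290.
The F1 is t+ r+ / t r, so t+ r is a recombinant gamete class with expected frequency r/2 = 0.290/2 = 0.1450.
That is 0.1450 = 14.5% of the progeny.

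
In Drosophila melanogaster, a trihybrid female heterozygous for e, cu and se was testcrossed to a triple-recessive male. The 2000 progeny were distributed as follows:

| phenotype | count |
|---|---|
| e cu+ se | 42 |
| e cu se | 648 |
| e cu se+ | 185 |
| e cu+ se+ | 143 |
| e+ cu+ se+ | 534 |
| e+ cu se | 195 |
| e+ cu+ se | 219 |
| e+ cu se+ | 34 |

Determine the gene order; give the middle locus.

The two most frequent reciprocal classes, e+ cu+ se+ and e cu se, are the parental types, so the F1 was e+ cu+ se+ / e cu se.
The two rarest classes, e+ cu se+ and e cu+ se, are the double crossovers. Comparing them with the parentals, only the cu allele has switched, so cu is the middle locus and the order is se – cu – e.

cu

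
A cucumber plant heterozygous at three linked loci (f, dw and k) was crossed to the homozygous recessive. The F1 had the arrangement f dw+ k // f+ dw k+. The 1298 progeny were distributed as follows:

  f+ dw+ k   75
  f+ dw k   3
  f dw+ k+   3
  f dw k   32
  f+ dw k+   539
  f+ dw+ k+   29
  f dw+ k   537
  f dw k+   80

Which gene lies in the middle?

The two rarest classes, f dw+ k+ and f+ dw k, are the double crossovers. Comparing them with the parentals, only the k allele has switched, so k is the middle locus and the order is dw – k – f.

k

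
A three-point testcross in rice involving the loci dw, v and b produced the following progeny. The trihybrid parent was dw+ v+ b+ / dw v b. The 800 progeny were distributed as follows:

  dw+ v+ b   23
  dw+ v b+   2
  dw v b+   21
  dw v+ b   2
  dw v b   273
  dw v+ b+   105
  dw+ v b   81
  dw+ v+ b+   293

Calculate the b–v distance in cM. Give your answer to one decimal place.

The two rarest classes, dw+ v b+ and dw v+ b, are the double crossovers. Comparing them with the parentals, only the v allele has switched, so v is the middle locus and the order is b – v – dw.
Crossovers in the b–v interval produce the single-crossover classes dw+ v+ b and dw v b+ (23 + 21 = 44) plus the double crossovers (4).
RF(b–v) = (44 + 4) / 800 = 48/800 = 0.0600 → 6.0 cM.

6.0 cM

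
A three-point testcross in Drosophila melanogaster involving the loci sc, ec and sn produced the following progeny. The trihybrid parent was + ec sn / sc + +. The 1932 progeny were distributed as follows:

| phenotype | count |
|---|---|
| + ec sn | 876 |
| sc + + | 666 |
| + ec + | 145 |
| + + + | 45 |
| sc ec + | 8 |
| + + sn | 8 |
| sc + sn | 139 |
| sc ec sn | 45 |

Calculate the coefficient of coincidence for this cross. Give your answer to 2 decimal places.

0.97

The two rarest classes, + + sn and sc ec +, are the double crossovers. Comparing them with the parentals, only the ec allele has switched, so ec is the middle locus and the order is sn – ec – sc.
sn–ec: (284 + 16)/1932 = 0.1553; ec–sc: (90 + 16)/1932 = 0.0549.
Expected DCO frequency = 0.1553 × 0.0549 ≈ 0.00853; observed = 16/1932 ≈ 0.00828.
Coefficient of coincidence = 0.00828/0.00853 ≈ 0.97.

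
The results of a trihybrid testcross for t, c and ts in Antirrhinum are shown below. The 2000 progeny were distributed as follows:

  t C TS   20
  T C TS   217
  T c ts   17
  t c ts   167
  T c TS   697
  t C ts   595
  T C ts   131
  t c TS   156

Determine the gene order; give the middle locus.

The two most frequent reciprocal classes, t C ts and T c TS, are the parental types, so the F1 was t C ts / T c TS.
The two rarest classes, t C TS and T c ts, are the double crossovers. Comparing them with the parentals, only the ts allele has switched, so ts is the middle locus and the order is t – ts – c.

ts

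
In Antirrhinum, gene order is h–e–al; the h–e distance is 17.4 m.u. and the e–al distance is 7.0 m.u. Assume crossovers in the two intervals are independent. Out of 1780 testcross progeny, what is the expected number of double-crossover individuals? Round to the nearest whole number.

Map distances give recombination frequencies of 0.174 and 0.070 for the two intervals.
With no interference, expected double-crossover frequency = 0.174 × 0.070 = 0.01218.
Expected number = 0.01218 × 1780 = 21.68 ≈ 22.

22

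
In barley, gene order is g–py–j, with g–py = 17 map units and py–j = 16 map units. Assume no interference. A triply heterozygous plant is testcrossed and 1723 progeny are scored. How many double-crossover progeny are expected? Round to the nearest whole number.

Map distances give recombination frequencies of 0.170 and 0.160 for the two intervals.
With no interference, expected double-crossover frequency = 0.170 × 0.160 = 0.02720.
Expected number = 0.02720 × 1723 = 46.87 ≈ 47.

47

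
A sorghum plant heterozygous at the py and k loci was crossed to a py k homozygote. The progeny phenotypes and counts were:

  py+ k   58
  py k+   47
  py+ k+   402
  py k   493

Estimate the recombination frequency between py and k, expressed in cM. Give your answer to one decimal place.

10.5 cM

The two most frequent classes, py+ k+ (402) and py k (493), are the parental types, so the F1 was py+ k+ / py k.
The recombinant classes are py+ k and py k+: 58 + 47 = 105.
Recombination frequency = 105/1000 = 0.1050 ≈ 10.5%, i.e. 10.5 cM.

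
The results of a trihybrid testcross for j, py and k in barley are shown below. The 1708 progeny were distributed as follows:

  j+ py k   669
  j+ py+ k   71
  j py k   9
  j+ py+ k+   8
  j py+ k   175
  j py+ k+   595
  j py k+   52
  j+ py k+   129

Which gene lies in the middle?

j

The two most frequent reciprocal classes, j+ py k and j py+ k+, are the parental types, so the F1 was j+ py k / j py+ k+.
The two rarest classes, j py k and j+ py+ k+, are the double crossovers. Comparing them with the parentals, only the j allele has switched, so j is the middle locus and the order is py – j – k.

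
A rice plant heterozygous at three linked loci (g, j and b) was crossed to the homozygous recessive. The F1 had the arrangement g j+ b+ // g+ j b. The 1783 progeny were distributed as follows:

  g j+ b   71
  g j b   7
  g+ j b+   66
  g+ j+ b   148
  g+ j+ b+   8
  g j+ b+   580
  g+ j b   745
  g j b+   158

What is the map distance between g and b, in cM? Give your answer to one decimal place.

The two rarest classes, g+ j+ b+ and g j b, are the double crossovers. Comparing them with the parentals, only the g allele has switched, so g is the middle locus and the order is b – g – j.
Crossovers in the b–g interval produce the single-crossover classes g j+ b and g+ j b+ (71 + 66 = 137) plus the double crossovers (15).
RF(b–g) = (137 + 15) / 1783 = 152/1783 = 0.0852 → 8.5 cM.

8.5 cM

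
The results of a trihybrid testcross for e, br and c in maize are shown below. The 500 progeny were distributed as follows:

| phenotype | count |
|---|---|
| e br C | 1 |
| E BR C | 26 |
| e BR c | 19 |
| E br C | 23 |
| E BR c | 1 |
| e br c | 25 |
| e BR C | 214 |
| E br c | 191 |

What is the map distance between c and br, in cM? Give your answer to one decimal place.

8.8 cM

The two most frequent reciprocal classes, e BR C and E br c, are the parental types, so the F1 was e BR C / E br c.
The two rarest classes, e br C and E BR c, are the double crossovers. Comparing them with the parentals, only the br allele has switched, so br is the middle locus and the order is c – br – e.
Crossovers in the c–br interval produce the single-crossover classes e BR c and E br C (19 + 23 = 42) plus the double crossovers (2).
RF(c–br) = (42 + 2) / 500 = 44/500 = 0.0880 → 8.8 cM.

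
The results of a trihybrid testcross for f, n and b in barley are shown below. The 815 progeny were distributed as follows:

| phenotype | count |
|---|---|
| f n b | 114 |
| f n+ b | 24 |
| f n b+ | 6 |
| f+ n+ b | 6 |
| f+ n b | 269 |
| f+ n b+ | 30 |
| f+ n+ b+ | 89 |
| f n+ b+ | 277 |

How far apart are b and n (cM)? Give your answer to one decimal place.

8.1 cM

The two most frequent reciprocal classes, f n+ b+ and f+ n b, are the parental types, so the F1 was f n+ b+ / f+ n b.
The two rarest classes, f n b+ and f+ n+ b, are the double crossovers. Comparing them with the parentals, only the n allele has switched, so n is the middle locus and the order is b – n – f.
Crossovers in the b–n interval produce the single-crossover classes f n+ b and f+ n b+ (24 + 30 = 54) plus the double crossovers (12).
RF(b–n) = (54 + 12) / 815 = 66/815 = 0.0810 → 8.1 cM.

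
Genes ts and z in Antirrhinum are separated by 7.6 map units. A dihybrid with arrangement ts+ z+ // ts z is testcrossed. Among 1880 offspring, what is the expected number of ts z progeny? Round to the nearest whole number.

869

A map distance of 7.6 map units corresponds to a recombination frequency of 0.076.
The F1 is ts+ z+ / ts z, so ts z is a parental gamete class with expected frequency (1 − r)/2 = 0.924/2 = 0.4620.
Expected number = 0.4620 × 1880 = 868.56 ≈ 869.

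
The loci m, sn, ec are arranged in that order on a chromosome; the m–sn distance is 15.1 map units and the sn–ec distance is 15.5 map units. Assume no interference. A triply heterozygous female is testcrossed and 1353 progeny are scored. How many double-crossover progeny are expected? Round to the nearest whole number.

Map distances give recombination frequencies of 0.151 and 0.155 for the two intervals.
With no interference, expected double-crossover frequency = 0.151 × 0.155 = 0.02340.
Expected number = 0.02340 × 1353 = 31.67 ≈ 32.

32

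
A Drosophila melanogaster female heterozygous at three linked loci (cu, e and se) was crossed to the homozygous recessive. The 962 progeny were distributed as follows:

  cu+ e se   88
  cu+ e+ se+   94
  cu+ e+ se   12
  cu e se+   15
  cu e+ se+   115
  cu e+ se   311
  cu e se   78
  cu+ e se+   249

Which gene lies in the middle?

The two most frequent reciprocal classes, cu e+ se and cu+ e se+, are the parental types, so the F1 was cu e+ se / cu+ e se+.
The two rarest classes, cu+ e+ se and cu e se+, are the double crossovers. Comparing them with the parentals, only the cu allele has switched, so cu is the middle locus and the order is e – cu – se.

cu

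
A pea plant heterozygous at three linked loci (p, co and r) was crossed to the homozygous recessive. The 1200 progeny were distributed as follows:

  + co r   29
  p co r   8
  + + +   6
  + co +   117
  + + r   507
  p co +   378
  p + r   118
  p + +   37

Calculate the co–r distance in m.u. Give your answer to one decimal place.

The two most frequent reciprocal classes, + + r and p co +, are the parental types, so the F1 was + + r / p co +.
The two rarest classes, + + + and p co r, are the double crossovers. Comparing them with the parentals, only the r allele has switched, so r is the middle locus and the order is p – r – co.
Crossovers in the r–co interval produce the single-crossover classes + co r and p + + (29 + 37 = 66) plus the double crossovers (14).
RF(r–co) = (66 + 14) / 1200 = 80/1200 = 0.0667 → 6.7 m.u.

6.7 m.u.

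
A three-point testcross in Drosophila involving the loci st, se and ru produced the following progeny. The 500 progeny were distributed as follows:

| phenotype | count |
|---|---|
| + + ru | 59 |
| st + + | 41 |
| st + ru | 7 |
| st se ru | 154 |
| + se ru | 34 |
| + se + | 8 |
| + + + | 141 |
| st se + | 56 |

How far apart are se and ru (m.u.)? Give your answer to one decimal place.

26.0 m.u.

The two most frequent reciprocal classes, + + + and st se ru, are the parental types, so the F1 was + + + / st se ru.
The two rarest classes, + se + and st + ru, are the double crossovers. Comparing them with the parentals, only the se allele has switched, so se is the middle locus and the order is ru – se – st.
Crossovers in the ru–se interval produce the single-crossover classes + + ru and st se + (59 + 56 = 115) plus the double crossovers (15).
RF(ru–se) = (115 + 15) / 500 = 130/500 = 0.2600 → 26.0 m.u.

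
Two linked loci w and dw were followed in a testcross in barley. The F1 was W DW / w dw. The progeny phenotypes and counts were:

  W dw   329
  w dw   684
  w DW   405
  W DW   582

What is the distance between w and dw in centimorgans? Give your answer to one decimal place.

36.7 centimorgans

The recombinant classes are W dw and w DW: 329 + 405 = 734.
Recombination frequency = 734/2000 = 0.3670 ≈ 36.7%, i.e. 36.7 centimorgans.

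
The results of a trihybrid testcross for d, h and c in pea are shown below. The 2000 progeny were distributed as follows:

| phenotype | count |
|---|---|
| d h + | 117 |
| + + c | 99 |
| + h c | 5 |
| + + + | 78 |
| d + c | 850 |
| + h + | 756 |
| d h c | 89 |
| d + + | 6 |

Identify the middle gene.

The two most frequent reciprocal classes, d + c and + h +, are the parental types, so the F1 was d + c / + h +.
The two rarest classes, d + + and + h c, are the double crossovers. Comparing them with the parentals, only the c allele has switched, so c is the middle locus and the order is h – c – d.

c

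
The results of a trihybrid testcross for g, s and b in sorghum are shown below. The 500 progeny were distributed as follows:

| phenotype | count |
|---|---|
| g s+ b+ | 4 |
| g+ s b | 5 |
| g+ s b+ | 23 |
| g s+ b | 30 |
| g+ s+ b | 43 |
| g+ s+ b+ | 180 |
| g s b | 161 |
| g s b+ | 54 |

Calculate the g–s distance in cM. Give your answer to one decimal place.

12.4 cM

The two most frequent reciprocal classes, g+ s+ b+ and g s b, are the parental types, so the F1 was g+ s+ b+ / g s b.
The two rarest classes, g s+ b+ and g+ s b, are the double crossovers. Comparing them with the parentals, only the g allele has switched, so g is the middle locus and the order is b – g – s.
Crossovers in the g–s interval produce the single-crossover classes g+ s b+ and g s+ b (23 + 30 = 53) plus the double crossovers (9).
RF(g–s) = (53 + 9) / 500 = 62/500 = 0.1240 → 12.4 cM.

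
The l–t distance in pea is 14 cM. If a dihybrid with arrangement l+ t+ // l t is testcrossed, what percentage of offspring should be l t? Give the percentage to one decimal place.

43.0%

A map distance of 14 cM corresponds to a recombination frequency of 0.140.
The F1 is l+ t+ / l t, so l t is a parental gamete class with expected frequency (1 − r)/2 = 0.860/2 = 0.4300.
That is 0.4300 = 43.0% of the progeny.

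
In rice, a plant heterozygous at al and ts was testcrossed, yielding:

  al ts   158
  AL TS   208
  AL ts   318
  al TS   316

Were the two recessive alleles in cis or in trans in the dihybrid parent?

The two most frequent classes are AL ts (318) and al TS (316); these are the parental (non-recombinant) types.
So the F1 carried AL ts on one chromosome and al TS on the other — the recessive alleles are on opposite chromosomes (trans / repulsion).

trans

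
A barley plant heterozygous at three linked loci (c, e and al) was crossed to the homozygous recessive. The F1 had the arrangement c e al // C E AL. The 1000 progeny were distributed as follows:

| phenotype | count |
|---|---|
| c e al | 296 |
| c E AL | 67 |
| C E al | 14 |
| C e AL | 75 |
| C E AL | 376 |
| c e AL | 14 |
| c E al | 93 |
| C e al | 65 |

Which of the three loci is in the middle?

al

The two rarest classes, c e AL and C E al, are the double crossovers. Comparing them with the parentals, only the al allele has switched, so al is the middle locus and the order is c – al – e.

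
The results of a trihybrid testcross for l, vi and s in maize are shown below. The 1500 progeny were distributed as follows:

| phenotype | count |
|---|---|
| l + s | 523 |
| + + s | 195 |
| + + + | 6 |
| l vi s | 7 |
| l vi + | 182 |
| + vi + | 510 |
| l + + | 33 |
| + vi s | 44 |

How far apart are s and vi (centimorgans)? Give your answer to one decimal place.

6.0 centimorgans

The two most frequent reciprocal classes, l + s and + vi +, are the parental types, so the F1 was l + s / + vi +.
The two rarest classes, l vi s and + + +, are the double crossovers. Comparing them with the parentals, only the vi allele has switched, so vi is the middle locus and the order is s – vi – l.
Crossovers in the s–vi interval produce the single-crossover classes l + + and + vi s (33 + 44 = 77) plus the double crossovers (13).
RF(s–vi) = (77 + 13) / 1500 = 90/1500 = 0.0600 → 6.0 centimorgans.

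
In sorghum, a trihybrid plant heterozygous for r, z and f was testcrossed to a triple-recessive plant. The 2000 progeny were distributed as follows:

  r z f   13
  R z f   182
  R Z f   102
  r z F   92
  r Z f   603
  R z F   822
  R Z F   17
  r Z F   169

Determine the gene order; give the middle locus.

z

The two most frequent reciprocal classes, R z F and r Z f, are the parental types, so the F1 was R z F / r Z f.
The two rarest classes, R Z F and r z f, are the double crossovers. Comparing them with the parentals, only the z allele has switched, so z is the middle locus and the order is f – z – r.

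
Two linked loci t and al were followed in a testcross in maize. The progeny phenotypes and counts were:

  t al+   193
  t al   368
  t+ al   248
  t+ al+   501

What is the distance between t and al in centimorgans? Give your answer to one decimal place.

33.7 centimorgans

The two most frequent classes, t+ al+ (501) and t al (368), are the parental types, so the F1 was t+ al+ / t al.
The recombinant classes are t+ al and t al+: 248 + 193 = 441.
Recombination frequency = 441/1310 = 0.3366 ≈ 33.7%, i.e. 33.7 centimorgans.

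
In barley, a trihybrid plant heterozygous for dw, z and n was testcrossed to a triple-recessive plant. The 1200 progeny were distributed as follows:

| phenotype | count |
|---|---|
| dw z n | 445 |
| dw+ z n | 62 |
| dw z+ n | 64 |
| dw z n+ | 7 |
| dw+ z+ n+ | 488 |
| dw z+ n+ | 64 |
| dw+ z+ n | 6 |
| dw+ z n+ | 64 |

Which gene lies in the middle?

n

The two most frequent reciprocal classes, dw+ z+ n+ and dw z n, are the parental types, so the F1 was dw+ z+ n+ / dw z n.
The two rarest classes, dw+ z+ n and dw z n+, are the double crossovers. Comparing them with the parentals, only the n allele has switched, so n is the middle locus and the order is z – n – dw.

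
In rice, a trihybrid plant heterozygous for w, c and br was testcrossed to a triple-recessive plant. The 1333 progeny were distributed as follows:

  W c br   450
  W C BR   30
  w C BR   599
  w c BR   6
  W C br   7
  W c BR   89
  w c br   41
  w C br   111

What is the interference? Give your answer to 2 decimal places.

0.03

The two most frequent reciprocal classes, w C BR and W c br, are the parental types, so the F1 was w C BR / W c br.
The two rarest classes, w c BR and W C br, are the double crossovers. Comparing them with the parentals, only the c allele has switched, so c is the middle locus and the order is br – c – w.
br–c: (200 + 13)/1333 = 0.1598; c–w: (71 + 13)/1333 = 0.0630.
Expected DCO frequency = 0.1598 × 0.0630 ≈ 0.01007; observed = 13/1333 ≈ 0.00975.
Coefficient of coincidence = 0.00975/0.01007 ≈ 0.97; interference = 1 − 0.97 = 0.03.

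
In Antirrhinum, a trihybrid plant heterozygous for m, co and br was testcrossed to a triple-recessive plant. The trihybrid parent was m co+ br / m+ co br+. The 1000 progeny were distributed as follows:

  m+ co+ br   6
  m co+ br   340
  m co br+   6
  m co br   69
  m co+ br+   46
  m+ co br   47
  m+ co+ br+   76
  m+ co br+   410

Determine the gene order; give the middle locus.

m

The two rarest classes, m+ co+ br and m co br+, are the double crossovers. Comparing them with the parentals, only the m allele has switched, so m is the middle locus and the order is br – m – co.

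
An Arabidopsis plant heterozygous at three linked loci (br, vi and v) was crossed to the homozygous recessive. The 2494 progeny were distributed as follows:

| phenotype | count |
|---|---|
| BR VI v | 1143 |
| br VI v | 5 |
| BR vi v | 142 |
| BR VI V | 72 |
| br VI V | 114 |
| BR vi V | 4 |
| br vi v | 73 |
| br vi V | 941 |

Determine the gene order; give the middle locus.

The two most frequent reciprocal classes, br vi V and BR VI v, are the parental types, so the F1 was br vi V / BR VI v.
The two rarest classes, BR vi V and br VI v, are the double crossovers. Comparing them with the parentals, only the br allele has switched, so br is the middle locus and the order is v – br – vi.

br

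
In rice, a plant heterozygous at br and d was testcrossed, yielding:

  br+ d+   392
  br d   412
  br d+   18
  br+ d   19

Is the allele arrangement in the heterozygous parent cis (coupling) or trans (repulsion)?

cis

The two most frequent classes are br+ d+ (392) and br d (412); these are the parental (non-recombinant) types.
So the F1 carried br+ d+ on one chromosome and br d on the other — the recessive alleles are on the same chromosome (cis / coupling).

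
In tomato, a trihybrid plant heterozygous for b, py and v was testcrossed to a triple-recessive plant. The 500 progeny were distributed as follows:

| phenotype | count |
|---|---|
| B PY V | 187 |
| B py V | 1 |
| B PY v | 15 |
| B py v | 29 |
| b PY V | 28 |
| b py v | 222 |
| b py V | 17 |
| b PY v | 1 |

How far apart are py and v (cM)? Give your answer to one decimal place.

6.8 cM

The two most frequent reciprocal classes, B PY V and b py v, are the parental types, so the F1 was B PY V / b py v.
The two rarest classes, B py V and b PY v, are the double crossovers. Comparing them with the parentals, only the py allele has switched, so py is the middle locus and the order is v – py – b.
Crossovers in the v–py interval produce the single-crossover classes B PY v and b py V (15 + 17 = 32) plus the double crossovers (2).
RF(v–py) = (32 + 2) / 500 = 34/500 = 0.0680 → 6.8 cM.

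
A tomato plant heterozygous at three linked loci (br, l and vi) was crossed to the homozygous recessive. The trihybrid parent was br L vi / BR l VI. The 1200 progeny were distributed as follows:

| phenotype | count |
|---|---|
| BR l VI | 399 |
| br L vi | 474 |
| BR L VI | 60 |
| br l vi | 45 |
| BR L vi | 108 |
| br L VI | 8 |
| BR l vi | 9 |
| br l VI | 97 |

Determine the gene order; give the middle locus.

The two rarest classes, br L VI and BR l vi, are the double crossovers. Comparing them with the parentals, only the vi allele has switched, so vi is the middle locus and the order is br – vi – l.

vi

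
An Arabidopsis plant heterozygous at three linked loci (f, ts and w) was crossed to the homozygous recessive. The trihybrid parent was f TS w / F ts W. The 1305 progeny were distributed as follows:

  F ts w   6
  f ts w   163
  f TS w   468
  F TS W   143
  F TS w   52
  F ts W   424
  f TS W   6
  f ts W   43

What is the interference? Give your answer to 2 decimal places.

0.54

The two rarest classes, f TS W and F ts w, are the double crossovers. Comparing them with the parentals, only the w allele has switched, so w is the middle locus and the order is f – w – ts.
f–w: (95 + 12)/1305 = 0.0820; w–ts: (306 + 12)/1305 = 0.2437.
Expected DCO frequency = 0.0820 × 0.2437 ≈ 0.01998; observed = 12/1305 ≈ 0.00920.
Coefficient of coincidence = 0.00920/0.01998 ≈ 0.46; interference = 1 − 0.46 = 0.54.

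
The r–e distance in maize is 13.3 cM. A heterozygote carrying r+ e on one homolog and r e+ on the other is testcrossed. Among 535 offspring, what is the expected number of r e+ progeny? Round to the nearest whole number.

A map distance of 13.3 cM corresponds to a recombination frequency of 0.133.
The F1 is r+ e / r e+, so r e+ is a parental gamete class with expected frequency (1 − r)/2 = 0.867/2 = 0.4335.
Expected number = 0.4335 × 535 = 231.92 ≈ 232.

232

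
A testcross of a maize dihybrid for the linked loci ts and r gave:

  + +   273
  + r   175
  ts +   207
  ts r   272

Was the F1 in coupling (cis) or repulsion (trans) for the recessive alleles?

cis

The two most frequent classes are + + (273) and ts r (272); these are the parental (non-recombinant) types.
So the F1 carried + + on one chromosome and ts r on the other — the recessive alleles are on the same chromosome (cis / coupling).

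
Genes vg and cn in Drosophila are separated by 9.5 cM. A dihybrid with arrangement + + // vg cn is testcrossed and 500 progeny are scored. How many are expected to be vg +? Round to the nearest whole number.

A map distance of 9.5 cM corresponds to a recombination frequency of 0.095.
The F1 is + + / vg cn, so vg + is a recombinant gamete class with expected frequency r/2 = 0.095/2 = 0.0475.
Expected number = 0.0475 × 500 = 23.75 ≈ 24.

24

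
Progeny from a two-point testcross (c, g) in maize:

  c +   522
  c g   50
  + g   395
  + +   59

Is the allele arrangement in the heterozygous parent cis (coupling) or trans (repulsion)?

trans

The two most frequent classes are + g (395) and c + (522); these are the parental (non-recombinant) types.
So the F1 carried + g on one chromosome and c + on the other — the recessive alleles are on opposite chromosomes (trans / repulsion).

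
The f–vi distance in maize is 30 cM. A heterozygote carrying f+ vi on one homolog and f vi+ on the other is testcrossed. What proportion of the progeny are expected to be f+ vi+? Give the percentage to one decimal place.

15.0%

A map distance of 30 cM corresponds to a recombination frequency of 0.300.
The F1 is f+ vi / f vi+, so f+ vi+ is a recombinant gamete class with expected frequency r/2 = 0.300/2 = 0.1500.
That is 0.1500 = 15.0% of the progeny.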